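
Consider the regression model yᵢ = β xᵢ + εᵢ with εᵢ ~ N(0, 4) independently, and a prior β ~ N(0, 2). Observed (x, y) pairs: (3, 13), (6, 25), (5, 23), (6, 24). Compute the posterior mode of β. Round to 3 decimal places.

log p(β | y) = −Σ(yᵢ − βxᵢ)²/(2·4) − β²/(2·2) + const.
Setting the derivative to zero: Σxᵢ(yᵢ − βxᵢ)/4 − β/2 = 0, so β = Σxᵢyᵢ / (Σxᵢ² + σ²/τ²).
Σxᵢyᵢ = 3·13 + 6·25 + 5·23 + 6·24 = 448; Σxᵢ² = 106; σ²/τ² = 2.
β̂_MAP = 448 / (106 + 2) = 448/108 ≈ 4.148.

β̂_MAP = 4.148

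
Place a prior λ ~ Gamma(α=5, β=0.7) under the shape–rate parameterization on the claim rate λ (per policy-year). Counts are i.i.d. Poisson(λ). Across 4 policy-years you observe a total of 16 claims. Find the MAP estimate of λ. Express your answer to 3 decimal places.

Σxᵢ = 16, n = 4.
Posterior ∝ λ^4e^(−0.7λ) · λ^16e^(−4λ) = λ^20e^(−4.7λ), i.e. Gamma(shape=21, rate=4.7).
The mode of a Gamma(a, b) with a ≥ 1 (shape–rate) is (a−1)/b = 20/4.7 ≈ 4.255.

λ̂_MAP = 4.255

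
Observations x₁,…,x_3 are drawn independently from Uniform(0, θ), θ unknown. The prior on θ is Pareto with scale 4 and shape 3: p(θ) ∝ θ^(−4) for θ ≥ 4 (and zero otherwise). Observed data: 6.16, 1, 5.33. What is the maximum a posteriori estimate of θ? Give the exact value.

θ̂_MAP = 6.16

The Uniform(0, θ) likelihood is θ^(−n) for θ ≥ max(xᵢ), zero otherwise. Here max(xᵢ) = 6.16.
Posterior ∝ θ^(−4) · θ^(−3) = θ^(−7) on θ ≥ max(4, 6.16) = 6.16.
This density is strictly decreasing in θ, so the posterior mode lies at the lower boundary of the support.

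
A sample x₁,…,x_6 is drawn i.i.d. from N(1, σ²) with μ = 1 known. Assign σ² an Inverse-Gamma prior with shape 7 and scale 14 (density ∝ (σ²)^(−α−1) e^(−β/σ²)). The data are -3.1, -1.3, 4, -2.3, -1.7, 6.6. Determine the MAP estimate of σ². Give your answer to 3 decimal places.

σ̂²_MAP = 4.938

Sum of squared deviations about the known mean: SS = (-3.1−1)² + (-1.3−1)² + (4−1)² + (-2.3−1)² + (-1.7−1)² + (6.6−1)² = 80.64.
The Normal likelihood contributes (σ²)^(−n/2) exp(−SS/(2σ²)), so the posterior is Inverse-Gamma(α + n/2, β + SS/2) = Inverse-Gamma(10, 54.32).
The mode of Inverse-Gamma(a, b) is b/(a+1) = 54.32/11 ≈ 4.938.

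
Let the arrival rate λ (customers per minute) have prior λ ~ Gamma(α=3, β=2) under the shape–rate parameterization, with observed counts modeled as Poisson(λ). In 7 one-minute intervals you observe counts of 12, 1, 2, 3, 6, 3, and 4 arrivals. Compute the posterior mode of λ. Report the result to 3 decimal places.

Σxᵢ = 12+1+2+3+6+3+4 = 31, with n = 7.
Posterior ∝ λ^2e^(−2λ) · λ^31e^(−7λ) = λ^33e^(−9λ), i.e. Gamma(shape=34, rate=9).
The mode of a Gamma(a, b) with a ≥ 1 (shape–rate) is (a−1)/b = 33/9 ≈ 3.667.

λ̂_MAP = 3.667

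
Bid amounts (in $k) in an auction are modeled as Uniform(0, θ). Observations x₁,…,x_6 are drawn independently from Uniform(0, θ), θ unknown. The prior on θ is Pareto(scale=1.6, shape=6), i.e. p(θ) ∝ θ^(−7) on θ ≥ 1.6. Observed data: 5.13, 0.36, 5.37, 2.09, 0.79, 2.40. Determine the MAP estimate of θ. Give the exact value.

θ̂_MAP = 5.37

The Uniform(0, θ) likelihood is θ^(−n) for θ ≥ max(xᵢ), zero otherwise. Here max(xᵢ) = 5.37.
Posterior ∝ θ^(−7) · θ^(−6) = θ^(−13) on θ ≥ max(1.6, 5.37) = 5.37.
This density is strictly decreasing in θ, so the posterior mode lies at the lower boundary of the support.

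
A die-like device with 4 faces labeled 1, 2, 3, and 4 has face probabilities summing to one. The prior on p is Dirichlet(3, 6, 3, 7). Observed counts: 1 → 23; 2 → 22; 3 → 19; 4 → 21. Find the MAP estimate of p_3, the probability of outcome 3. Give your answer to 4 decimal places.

MAP estimate: 0.2100

The posterior is Dirichlet(αᵢ + nᵢ) = Dirichlet(26, 28, 22, 28).
For a Dirichlet(a₁,…,a_K) with all aᵢ > 1, the mode has j-th component (aⱼ − 1)/(Σaᵢ − K).
Here Σaᵢ = 104 and K = 4, so p_3 = (22 − 1)/(104 − 4) = 21/100 ≈ 0.2100.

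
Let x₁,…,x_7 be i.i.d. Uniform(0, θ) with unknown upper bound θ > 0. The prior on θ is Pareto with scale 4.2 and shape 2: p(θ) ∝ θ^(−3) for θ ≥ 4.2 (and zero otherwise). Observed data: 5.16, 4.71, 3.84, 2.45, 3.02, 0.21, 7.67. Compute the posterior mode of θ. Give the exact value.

The Uniform(0, θ) likelihood is θ^(−n) for θ ≥ max(xᵢ), zero otherwise. Here max(xᵢ) = 7.67.
Posterior ∝ θ^(−3) · θ^(−7) = θ^(−10) on θ ≥ max(4.2, 7.67) = 7.67.
This density is strictly decreasing in θ, so the posterior mode lies at the lower boundary of the support.

θ̂_MAP = 7.67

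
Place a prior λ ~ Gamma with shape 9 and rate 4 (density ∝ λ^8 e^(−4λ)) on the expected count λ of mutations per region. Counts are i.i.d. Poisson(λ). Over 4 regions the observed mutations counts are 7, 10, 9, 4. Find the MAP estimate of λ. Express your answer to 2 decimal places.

λ̂_MAP = 4.75

Σxᵢ = 7+10+9+4 = 30, with n = 4.
Posterior ∝ λ^8e^(−4λ) · λ^30e^(−4λ) = λ^38e^(−8λ), i.e. Gamma(shape=39, rate=8).
The mode of a Gamma(a, b) with a ≥ 1 (shape–rate) is (a−1)/b = 38/8 ≈ 4.75.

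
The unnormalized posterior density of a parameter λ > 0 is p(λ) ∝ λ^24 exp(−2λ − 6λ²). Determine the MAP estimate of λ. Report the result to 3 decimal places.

ℓ'(λ) = 24/λ − 2 − 12λ. Setting this to zero and multiplying by λ: 12λ² + 2λ − 24 = 0.
λ = (−2 + √(2² + 4·12·24)) / (2·12) = (−2 + √1156) / 24 = (−2 + 34)/24 = 4/3.
ℓ''(λ) = −24/λ² − 12 < 0, confirming a maximum.

λ̂_MAP = 1.333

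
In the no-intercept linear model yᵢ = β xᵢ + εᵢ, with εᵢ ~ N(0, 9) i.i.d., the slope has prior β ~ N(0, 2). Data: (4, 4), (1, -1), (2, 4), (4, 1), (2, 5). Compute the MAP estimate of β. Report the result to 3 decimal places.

log p(β | y) = −Σ(yᵢ − βxᵢ)²/(2·9) − β²/(2·2) + const.
Setting the derivative to zero: Σxᵢ(yᵢ − βxᵢ)/9 − β/2 = 0, so β = Σxᵢyᵢ / (Σxᵢ² + σ²/τ²).
Σxᵢyᵢ = 4·4 + 1·(-1) + 2·4 + 4·1 + 2·5 = 37; Σxᵢ² = 41; σ²/τ² = 4.5.
β̂_MAP = 37 / (41 + 4.5) = 37/45.5 ≈ 0.813.

β̂_MAP = 0.813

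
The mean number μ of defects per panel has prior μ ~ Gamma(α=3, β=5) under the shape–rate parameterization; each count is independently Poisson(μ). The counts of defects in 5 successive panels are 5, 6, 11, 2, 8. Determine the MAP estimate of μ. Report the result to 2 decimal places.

Σxᵢ = 5+6+11+2+8 = 32, with n = 5.
Posterior ∝ μ^2e^(−5μ) · μ^32e^(−5μ) = μ^34e^(−10μ), i.e. Gamma(shape=35, rate=10).
The mode of a Gamma(a, b) with a ≥ 1 (shape–rate) is (a−1)/b = 34/10 ≈ 3.40.

μ̂_MAP = 3.40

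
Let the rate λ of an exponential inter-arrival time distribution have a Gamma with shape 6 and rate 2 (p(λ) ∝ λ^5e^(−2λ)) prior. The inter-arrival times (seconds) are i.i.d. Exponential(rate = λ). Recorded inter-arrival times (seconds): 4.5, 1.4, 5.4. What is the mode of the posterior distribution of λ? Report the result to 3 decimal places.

The Exponential(rate=λ) likelihood is ∝ λ^n e^(−λΣtᵢ). Here n = 3 and Σtᵢ = 4.5 + 1.4 + 5.4 = 11.3.
Posterior ∝ λ^5e^(−2λ) · λ^3e^(−11.3λ) = λ^8e^(−13.3λ), i.e. Gamma(9, 13.3).
Mode = (a−1)/b = 8/13.3 ≈ 0.602.

λ̂_MAP = 0.602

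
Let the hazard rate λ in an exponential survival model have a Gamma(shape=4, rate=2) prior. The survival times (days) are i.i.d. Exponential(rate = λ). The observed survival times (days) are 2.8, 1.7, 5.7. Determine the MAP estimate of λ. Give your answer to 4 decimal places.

The Exponential(rate=λ) likelihood is ∝ λ^n e^(−λΣtᵢ). Here n = 3 and Σtᵢ = 2.8 + 1.7 + 5.7 = 10.2.
Posterior ∝ λ^3e^(−2λ) · λ^3e^(−10.2λ) = λ^6e^(−12.2λ), i.e. Gamma(7, 12.2).
Mode = (a−1)/b = 6/12.2 ≈ 0.4918.

λ̂_MAP = 0.4918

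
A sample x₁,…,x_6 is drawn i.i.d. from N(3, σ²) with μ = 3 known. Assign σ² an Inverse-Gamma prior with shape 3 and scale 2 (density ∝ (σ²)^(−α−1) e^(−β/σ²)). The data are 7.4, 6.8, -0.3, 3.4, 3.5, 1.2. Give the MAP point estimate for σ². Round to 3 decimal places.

Sum of squared deviations about the known mean: SS = (7.4−3)² + (6.8−3)² + (-0.3−3)² + (3.4−3)² + (3.5−3)² + (1.2−3)² = 48.34.
The Normal likelihood contributes (σ²)^(−n/2) exp(−SS/(2σ²)), so the posterior is Inverse-Gamma(α + n/2, β + SS/2) = Inverse-Gamma(6, 26.17).
The mode of Inverse-Gamma(a, b) is b/(a+1) = 26.17/7 ≈ 3.739.

σ̂²_MAP = 3.739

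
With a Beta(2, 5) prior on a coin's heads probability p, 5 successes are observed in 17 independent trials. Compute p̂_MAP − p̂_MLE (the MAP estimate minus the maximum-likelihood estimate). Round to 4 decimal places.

MAP − MLE = -0.0214

Posterior is Beta(7, 17); MAP = (7−1)/(24−2) = 6/22 ≈ 0.27273.
MLE ignores the prior: p̂_MLE = k/n = 5/17 ≈ 0.29412.
Difference = 6/22 − 5/17 = -4/187 ≈ -0.0214.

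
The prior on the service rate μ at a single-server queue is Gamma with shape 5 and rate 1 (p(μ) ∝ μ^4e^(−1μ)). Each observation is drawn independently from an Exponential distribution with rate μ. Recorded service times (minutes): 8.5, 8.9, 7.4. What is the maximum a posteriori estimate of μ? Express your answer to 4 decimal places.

The Exponential(rate=μ) likelihood is ∝ μ^n e^(−μΣtᵢ). Here n = 3 and Σtᵢ = 8.5 + 8.9 + 7.4 = 24.8.
Posterior ∝ μ^4e^(−1μ) · μ^3e^(−24.8μ) = μ^7e^(−25.8μ), i.e. Gamma(8, 25.8).
Mode = (a−1)/b = 7/25.8 ≈ 0.2713.

μ̂_MAP = 0.2713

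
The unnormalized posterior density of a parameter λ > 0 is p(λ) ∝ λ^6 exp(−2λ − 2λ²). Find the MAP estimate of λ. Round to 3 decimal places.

ℓ'(λ) = 6/λ − 2 − 4λ. Setting this to zero and multiplying by λ: 4λ² + 2λ − 6 = 0.
λ = (−2 + √(2² + 4·4·6)) / (2·4) = (−2 + √100) / 8 = (−2 + 10)/8 = 1.
ℓ''(λ) = −6/λ² − 4 < 0, confirming a maximum.

λ̂_MAP = 1.000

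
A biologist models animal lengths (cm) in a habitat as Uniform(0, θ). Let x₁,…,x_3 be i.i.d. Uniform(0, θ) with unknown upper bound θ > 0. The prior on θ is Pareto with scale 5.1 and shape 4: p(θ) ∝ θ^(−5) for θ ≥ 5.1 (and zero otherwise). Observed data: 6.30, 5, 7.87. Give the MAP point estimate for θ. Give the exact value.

θ̂_MAP = 7.87

The Uniform(0, θ) likelihood is θ^(−n) for θ ≥ max(xᵢ), zero otherwise. Here max(xᵢ) = 7.87.
Posterior ∝ θ^(−5) · θ^(−3) = θ^(−8) on θ ≥ max(5.1, 7.87) = 7.87.
This density is strictly decreasing in θ, so the posterior mode lies at the lower boundary of the support.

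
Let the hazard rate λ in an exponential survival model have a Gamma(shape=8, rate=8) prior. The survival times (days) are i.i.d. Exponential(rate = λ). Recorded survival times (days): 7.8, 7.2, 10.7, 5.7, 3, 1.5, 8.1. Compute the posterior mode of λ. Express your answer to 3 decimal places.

λ̂_MAP = 0.269

The Exponential(rate=λ) likelihood is ∝ λ^n e^(−λΣtᵢ). Here n = 7 and Σtᵢ = 7.8 + 7.2 + 10.7 + 5.7 + 3 + 1.5 + 8.1 = 44.
Posterior ∝ λ^7e^(−8λ) · λ^7e^(−44λ) = λ^14e^(−52λ), i.e. Gamma(15, 52).
Mode = (a−1)/b = 14/52 ≈ 0.269.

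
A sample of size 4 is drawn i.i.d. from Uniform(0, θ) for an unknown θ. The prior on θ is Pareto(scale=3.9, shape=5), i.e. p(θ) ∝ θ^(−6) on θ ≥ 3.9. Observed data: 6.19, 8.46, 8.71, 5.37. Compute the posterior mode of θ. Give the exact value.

θ̂_MAP = 8.71

The Uniform(0, θ) likelihood is θ^(−n) for θ ≥ max(xᵢ), zero otherwise. Here max(xᵢ) = 8.71.
Posterior ∝ θ^(−6) · θ^(−4) = θ^(−10) on θ ≥ max(3.9, 8.71) = 8.71.
This density is strictly decreasing in θ, so the posterior mode lies at the lower boundary of the support.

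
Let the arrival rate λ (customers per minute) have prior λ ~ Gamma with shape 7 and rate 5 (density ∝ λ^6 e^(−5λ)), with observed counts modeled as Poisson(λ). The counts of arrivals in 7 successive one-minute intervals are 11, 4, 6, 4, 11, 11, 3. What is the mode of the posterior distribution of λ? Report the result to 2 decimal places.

λ̂_MAP = 4.67

Σxᵢ = 11+4+6+4+11+11+3 = 50, with n = 7.
Posterior ∝ λ^6e^(−5λ) · λ^50e^(−7λ) = λ^56e^(−12λ), i.e. Gamma(shape=57, rate=12).
The mode of a Gamma(a, b) with a ≥ 1 (shape–rate) is (a−1)/b = 56/12 ≈ 4.67.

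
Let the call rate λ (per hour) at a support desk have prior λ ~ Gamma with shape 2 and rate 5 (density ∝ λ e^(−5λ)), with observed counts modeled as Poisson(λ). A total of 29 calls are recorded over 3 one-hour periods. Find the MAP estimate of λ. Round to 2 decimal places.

λ̂_MAP = 3.75

Σxᵢ = 29, n = 3.
Posterior ∝ λe^(−5λ) · λ^29e^(−3λ) = λ^30e^(−8λ), i.e. Gamma(shape=31, rate=8).
The mode of a Gamma(a, b) with a ≥ 1 (shape–rate) is (a−1)/b = 30/8 ≈ 3.75.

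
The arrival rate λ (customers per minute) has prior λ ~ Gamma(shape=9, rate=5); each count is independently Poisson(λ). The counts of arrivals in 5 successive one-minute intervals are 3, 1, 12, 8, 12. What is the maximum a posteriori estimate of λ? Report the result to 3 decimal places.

λ̂_MAP = 4.400

Σxᵢ = 3+1+12+8+12 = 36, with n = 5.
Posterior ∝ λ^8e^(−5λ) · λ^36e^(−5λ) = λ^44e^(−10λ), i.e. Gamma(shape=45, rate=10).
The mode of a Gamma(a, b) with a ≥ 1 (shape–rate) is (a−1)/b = 44/10 ≈ 4.400.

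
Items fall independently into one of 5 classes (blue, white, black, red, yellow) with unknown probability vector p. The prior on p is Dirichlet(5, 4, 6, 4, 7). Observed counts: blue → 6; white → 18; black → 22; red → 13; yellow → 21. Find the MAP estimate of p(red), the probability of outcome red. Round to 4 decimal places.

MAP estimate of p(red) = 0.1584

The posterior is Dirichlet(αᵢ + nᵢ) = Dirichlet(11, 22, 28, 17, 28).
For a Dirichlet(a₁,…,a_K) with all aᵢ > 1, the mode has j-th component (aⱼ − 1)/(Σaᵢ − K).
Here Σaᵢ = 106 and K = 5, so p(red) = (17 − 1)/(106 − 5) = 16/101 ≈ 0.1584.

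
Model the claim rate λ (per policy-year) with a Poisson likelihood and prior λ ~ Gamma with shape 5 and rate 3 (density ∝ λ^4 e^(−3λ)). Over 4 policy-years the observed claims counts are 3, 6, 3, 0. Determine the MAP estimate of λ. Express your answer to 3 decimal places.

λ̂_MAP = 2.286

Σxᵢ = 3+6+3+0 = 12, with n = 4.
Posterior ∝ λ^4e^(−3λ) · λ^12e^(−4λ) = λ^16e^(−7λ), i.e. Gamma(shape=17, rate=7).
The mode of a Gamma(a, b) with a ≥ 1 (shape–rate) is (a−1)/b = 16/7 ≈ 2.286.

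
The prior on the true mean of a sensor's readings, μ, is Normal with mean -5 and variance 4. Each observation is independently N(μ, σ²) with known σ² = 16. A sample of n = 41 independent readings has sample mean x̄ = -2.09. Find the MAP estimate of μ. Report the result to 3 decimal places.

μ̂_MAP = -2.349

n = 41, x̄ = -2.09.
For a Normal prior and Normal likelihood with known variance, the posterior is Normal; its mode equals its mean, the precision-weighted average.
Prior precision 1/σ₀² = 1/4 = 0.25; data precision n/σ² = 41/16 = 2.5625.
μ̂ = (0.25·(-5) + 2.5625·(-2.09)) / (0.25 + 2.5625) = (-6.605625)/2.8125 = -3523/1500 ≈ -2.349.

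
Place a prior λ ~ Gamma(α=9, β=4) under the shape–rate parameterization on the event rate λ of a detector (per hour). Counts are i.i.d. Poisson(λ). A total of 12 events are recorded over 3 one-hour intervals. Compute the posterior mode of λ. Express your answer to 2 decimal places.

λ̂_MAP = 2.86

Σxᵢ = 12, n = 3.
Posterior ∝ λ^8e^(−4λ) · λ^12e^(−3λ) = λ^20e^(−7λ), i.e. Gamma(shape=21, rate=7).
The mode of a Gamma(a, b) with a ≥ 1 (shape–rate) is (a−1)/b = 20/7 ≈ 2.86.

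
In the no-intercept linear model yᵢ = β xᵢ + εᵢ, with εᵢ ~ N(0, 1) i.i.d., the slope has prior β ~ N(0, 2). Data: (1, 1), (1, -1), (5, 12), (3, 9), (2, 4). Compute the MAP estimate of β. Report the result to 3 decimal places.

log p(β | y) = −Σ(yᵢ − βxᵢ)²/(2·1) − β²/(2·2) + const.
Setting the derivative to zero: Σxᵢ(yᵢ − βxᵢ)/1 − β/2 = 0, so β = Σxᵢyᵢ / (Σxᵢ² + σ²/τ²).
Σxᵢyᵢ = 1·1 + 1·(-1) + 5·12 + 3·9 + 2·4 = 95; Σxᵢ² = 40; σ²/τ² = 0.5.
β̂_MAP = 95 / (40 + 0.5) = 95/40.5 ≈ 2.346.

β̂_MAP = 2.346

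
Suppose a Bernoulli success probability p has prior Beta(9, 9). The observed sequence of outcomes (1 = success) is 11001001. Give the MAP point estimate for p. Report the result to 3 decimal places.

p̂_MAP = 0.500

Prior: Beta(9, 9).
Data: 4 successes in 8 trials (from the sequence). The binomial likelihood contributes p^4(1−p)^4, so the posterior is Beta(9+4, 9+4) = Beta(13, 13).
For Beta(a, b) with a, b > 1 the mode is (a−1)/(a+b−2) = 12/24 ≈ 0.500.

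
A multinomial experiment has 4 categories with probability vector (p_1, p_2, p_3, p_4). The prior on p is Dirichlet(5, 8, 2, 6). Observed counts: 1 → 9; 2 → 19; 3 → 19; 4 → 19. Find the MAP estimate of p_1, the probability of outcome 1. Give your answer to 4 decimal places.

The posterior is Dirichlet(αᵢ + nᵢ) = Dirichlet(14, 27, 21, 25).
For a Dirichlet(a₁,…,a_K) with all aᵢ > 1, the mode has j-th component (aⱼ − 1)/(Σaᵢ − K).
Here Σaᵢ = 87 and K = 4, so p_1 = (14 − 1)/(87 − 4) = 13/83 ≈ 0.1566.

MAP estimate: 0.1566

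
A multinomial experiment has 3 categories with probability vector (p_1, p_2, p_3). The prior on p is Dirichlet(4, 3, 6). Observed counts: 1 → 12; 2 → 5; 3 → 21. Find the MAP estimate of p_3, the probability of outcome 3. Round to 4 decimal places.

MAP estimate: 0.5417

The posterior is Dirichlet(αᵢ + nᵢ) = Dirichlet(16, 8, 27).
For a Dirichlet(a₁,…,a_K) with all aᵢ > 1, the mode has j-th component (aⱼ − 1)/(Σaᵢ − K).
Here Σaᵢ = 51 and K = 3, so p_3 = (27 − 1)/(51 − 3) = 26/48 ≈ 0.5417.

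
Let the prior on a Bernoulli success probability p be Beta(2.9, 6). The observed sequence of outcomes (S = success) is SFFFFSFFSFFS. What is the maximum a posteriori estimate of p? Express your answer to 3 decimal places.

Prior: Beta(2.9, 6).
Data: 4 successes in 12 trials (from the sequence). The binomial likelihood contributes p^4(1−p)^8, so the posterior is Beta(2.9+4, 6+8) = Beta(6.9, 14).
For Beta(a, b) with a, b > 1 the mode is (a−1)/(a+b−2) = 5.9/18.9 ≈ 0.312.

p̂_MAP = 0.312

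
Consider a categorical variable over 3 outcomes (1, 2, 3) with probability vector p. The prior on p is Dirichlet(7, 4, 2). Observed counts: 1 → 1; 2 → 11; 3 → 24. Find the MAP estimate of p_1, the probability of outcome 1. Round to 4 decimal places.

MAP estimate: 0.1522

The posterior is Dirichlet(αᵢ + nᵢ) = Dirichlet(8, 15, 26).
For a Dirichlet(a₁,…,a_K) with all aᵢ > 1, the mode has j-th component (aⱼ − 1)/(Σaᵢ − K).
Here Σaᵢ = 49 and K = 3, so p_1 = (8 − 1)/(49 − 3) = 7/46 ≈ 0.1522.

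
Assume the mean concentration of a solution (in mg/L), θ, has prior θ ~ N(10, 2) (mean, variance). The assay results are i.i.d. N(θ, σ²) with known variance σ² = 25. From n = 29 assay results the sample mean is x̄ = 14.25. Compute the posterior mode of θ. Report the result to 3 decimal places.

θ̂_MAP = 12.970

n = 29, x̄ = 14.25.
For a Normal prior and Normal likelihood with known variance, the posterior is Normal; its mode equals its mean, the precision-weighted average.
Prior precision 1/σ₀² = 1/2 = 0.5; data precision n/σ² = 29/25 = 1.16.
θ̂ = (0.5·10 + 1.16·14.25) / (0.5 + 1.16) = 21.53/1.66 = 2153/166 ≈ 12.970.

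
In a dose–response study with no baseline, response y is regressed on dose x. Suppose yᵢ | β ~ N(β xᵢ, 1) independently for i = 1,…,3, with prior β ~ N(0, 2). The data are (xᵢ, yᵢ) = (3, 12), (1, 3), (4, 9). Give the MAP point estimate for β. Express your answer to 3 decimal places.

β̂_MAP = 2.830

log p(β | y) = −Σ(yᵢ − βxᵢ)²/(2·1) − β²/(2·2) + const.
Setting the derivative to zero: Σxᵢ(yᵢ − βxᵢ)/1 − β/2 = 0, so β = Σxᵢyᵢ / (Σxᵢ² + σ²/τ²).
Σxᵢyᵢ = 3·12 + 1·3 + 4·9 = 75; Σxᵢ² = 26; σ²/τ² = 0.5.
β̂_MAP = 75 / (26 + 0.5) = 75/26.5 ≈ 2.830.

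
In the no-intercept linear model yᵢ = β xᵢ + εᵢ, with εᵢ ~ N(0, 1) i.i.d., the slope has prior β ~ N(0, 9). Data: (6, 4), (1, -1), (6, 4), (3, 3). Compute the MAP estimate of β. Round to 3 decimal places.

log p(β | y) = −Σ(yᵢ − βxᵢ)²/(2·1) − β²/(2·9) + const.
Setting the derivative to zero: Σxᵢ(yᵢ − βxᵢ)/1 − β/9 = 0, so β = Σxᵢyᵢ / (Σxᵢ² + σ²/τ²).
Σxᵢyᵢ = 6·4 + 1·(-1) + 6·4 + 3·3 = 56; Σxᵢ² = 82; σ²/τ² = 1/9.
β̂_MAP = 56 / (82 + 1/9) = 56/(739/9) = 504/739 ≈ 0.682.

β̂_MAP = 0.682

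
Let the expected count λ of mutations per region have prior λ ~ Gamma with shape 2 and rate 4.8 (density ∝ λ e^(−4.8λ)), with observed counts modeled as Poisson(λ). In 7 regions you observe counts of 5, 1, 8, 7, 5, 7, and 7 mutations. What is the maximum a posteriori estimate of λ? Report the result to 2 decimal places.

Σxᵢ = 5+1+8+7+5+7+7 = 40, with n = 7.
Posterior ∝ λe^(−4.8λ) · λ^40e^(−7λ) = λ^41e^(−11.8λ), i.e. Gamma(shape=42, rate=11.8).
The mode of a Gamma(a, b) with a ≥ 1 (shape–rate) is (a−1)/b = 41/11.8 ≈ 3.47.

λ̂_MAP = 3.47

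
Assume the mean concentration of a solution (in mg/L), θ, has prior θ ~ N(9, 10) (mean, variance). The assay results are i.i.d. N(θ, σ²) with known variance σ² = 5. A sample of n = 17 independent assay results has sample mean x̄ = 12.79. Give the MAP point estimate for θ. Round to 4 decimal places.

θ̂_MAP = 12.6817

n = 17, x̄ = 12.79.
For a Normal prior and Normal likelihood with known variance, the posterior is Normal; its mode equals its mean, the precision-weighted average.
Prior precision 1/σ₀² = 1/10 = 0.1; data precision n/σ² = 17/5 = 3.4.
θ̂ = (0.1·9 + 3.4·12.79) / (0.1 + 3.4) = 44.386/3.5 = 22193/1750 ≈ 12.6817.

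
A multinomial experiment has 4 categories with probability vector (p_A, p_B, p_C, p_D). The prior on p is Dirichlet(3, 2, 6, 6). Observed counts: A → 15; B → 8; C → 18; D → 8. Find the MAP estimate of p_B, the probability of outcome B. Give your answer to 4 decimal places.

MAP estimate of p_B = 0.1452

The posterior is Dirichlet(αᵢ + nᵢ) = Dirichlet(18, 10, 24, 14).
For a Dirichlet(a₁,…,a_K) with all aᵢ > 1, the mode has j-th component (aⱼ − 1)/(Σaᵢ − K).
Here Σaᵢ = 66 and K = 4, so p_B = (10 − 1)/(66 − 4) = 9/62 ≈ 0.1452.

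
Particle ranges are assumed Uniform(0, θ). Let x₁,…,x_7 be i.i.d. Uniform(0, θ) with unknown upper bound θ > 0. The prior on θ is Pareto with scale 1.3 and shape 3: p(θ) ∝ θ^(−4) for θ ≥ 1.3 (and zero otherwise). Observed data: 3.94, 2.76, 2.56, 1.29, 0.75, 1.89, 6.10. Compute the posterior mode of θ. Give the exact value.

The Uniform(0, θ) likelihood is θ^(−n) for θ ≥ max(xᵢ), zero otherwise. Here max(xᵢ) = 6.10.
Posterior ∝ θ^(−4) · θ^(−7) = θ^(−11) on θ ≥ max(1.3, 6.10) = 6.10.
This density is strictly decreasing in θ, so the posterior mode lies at the lower boundary of the support.

θ̂_MAP = 6.10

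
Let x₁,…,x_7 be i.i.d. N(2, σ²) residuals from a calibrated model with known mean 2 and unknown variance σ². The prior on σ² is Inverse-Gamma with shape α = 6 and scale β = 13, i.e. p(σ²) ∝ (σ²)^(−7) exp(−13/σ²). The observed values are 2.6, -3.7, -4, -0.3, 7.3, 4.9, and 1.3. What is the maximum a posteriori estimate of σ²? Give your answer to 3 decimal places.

σ̂²_MAP = 6.530

Sum of squared deviations about the known mean: SS = (2.6−2)² + (-3.7−2)² + (-4−2)² + (-0.3−2)² + (7.3−2)² + (4.9−2)² + (1.3−2)² = 111.13.
The Normal likelihood contributes (σ²)^(−n/2) exp(−SS/(2σ²)), so the posterior is Inverse-Gamma(α + n/2, β + SS/2) = Inverse-Gamma(9.5, 68.565).
The mode of Inverse-Gamma(a, b) is b/(a+1) = 68.565/10.5 ≈ 6.530.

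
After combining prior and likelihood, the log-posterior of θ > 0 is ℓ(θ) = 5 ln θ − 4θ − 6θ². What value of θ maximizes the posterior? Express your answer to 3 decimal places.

ℓ'(θ) = 5/θ − 4 − 12θ. Setting this to zero and multiplying by θ: 12θ² + 4θ − 5 = 0.
θ = (−4 + √(4² + 4·12·5)) / (2·12) = (−4 + √256) / 24 = (−4 + 16)/24 = 1/2.
ℓ''(θ) = −5/θ² − 12 < 0, confirming a maximum.

θ̂_MAP = 0.500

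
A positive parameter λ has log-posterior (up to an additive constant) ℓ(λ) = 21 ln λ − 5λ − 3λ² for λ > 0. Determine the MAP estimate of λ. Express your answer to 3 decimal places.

λ̂_MAP = 1.500

ℓ'(λ) = 21/λ − 5 − 6λ. Setting this to zero and multiplying by λ: 6λ² + 5λ − 21 = 0.
λ = (−5 + √(5² + 4·6·21)) / (2·6) = (−5 + √529) / 12 = (−5 + 23)/12 = 3/2.
ℓ''(λ) = −21/λ² − 6 < 0, confirming a maximum.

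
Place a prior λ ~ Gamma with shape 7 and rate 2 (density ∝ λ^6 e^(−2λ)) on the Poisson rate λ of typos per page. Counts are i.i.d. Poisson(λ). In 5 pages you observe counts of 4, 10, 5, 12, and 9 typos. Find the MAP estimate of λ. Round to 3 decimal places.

Σxᵢ = 4+10+5+12+9 = 40, with n = 5.
Posterior ∝ λ^6e^(−2λ) · λ^40e^(−5λ) = λ^46e^(−7λ), i.e. Gamma(shape=47, rate=7).
The mode of a Gamma(a, b) with a ≥ 1 (shape–rate) is (a−1)/b = 46/7 ≈ 6.571.

λ̂_MAP = 6.571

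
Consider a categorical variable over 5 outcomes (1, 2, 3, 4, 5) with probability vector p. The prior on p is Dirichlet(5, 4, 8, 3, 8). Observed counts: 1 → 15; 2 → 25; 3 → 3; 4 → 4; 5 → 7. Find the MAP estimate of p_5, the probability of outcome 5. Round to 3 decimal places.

MAP estimate: 0.182

The posterior is Dirichlet(αᵢ + nᵢ) = Dirichlet(20, 29, 11, 7, 15).
For a Dirichlet(a₁,…,a_K) with all aᵢ > 1, the mode has j-th component (aⱼ − 1)/(Σaᵢ − K).
Here Σaᵢ = 82 and K = 5, so p_5 = (15 − 1)/(82 − 5) = 14/77 ≈ 0.182.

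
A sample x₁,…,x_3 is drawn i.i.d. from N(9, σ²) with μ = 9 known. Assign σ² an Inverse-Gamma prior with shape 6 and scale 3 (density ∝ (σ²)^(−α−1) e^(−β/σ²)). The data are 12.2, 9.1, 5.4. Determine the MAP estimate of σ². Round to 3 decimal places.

σ̂²_MAP = 1.718

Sum of squared deviations about the known mean: SS = (12.2−9)² + (9.1−9)² + (5.4−9)² = 23.21.
The Normal likelihood contributes (σ²)^(−n/2) exp(−SS/(2σ²)), so the posterior is Inverse-Gamma(α + n/2, β + SS/2) = Inverse-Gamma(7.5, 14.605).
The mode of Inverse-Gamma(a, b) is b/(a+1) = 14.605/8.5 ≈ 1.718.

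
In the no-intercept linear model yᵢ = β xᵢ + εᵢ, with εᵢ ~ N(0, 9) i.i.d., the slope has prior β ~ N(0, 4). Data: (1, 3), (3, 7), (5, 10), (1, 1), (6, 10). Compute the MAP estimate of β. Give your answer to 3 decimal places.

β̂_MAP = 1.818

log p(β | y) = −Σ(yᵢ − βxᵢ)²/(2·9) − β²/(2·4) + const.
Setting the derivative to zero: Σxᵢ(yᵢ − βxᵢ)/9 − β/4 = 0, so β = Σxᵢyᵢ / (Σxᵢ² + σ²/τ²).
Σxᵢyᵢ = 1·3 + 3·7 + 5·10 + 1·1 + 6·10 = 135; Σxᵢ² = 72; σ²/τ² = 2.25.
β̂_MAP = 135 / (72 + 2.25) = 135/74.25 ≈ 1.818.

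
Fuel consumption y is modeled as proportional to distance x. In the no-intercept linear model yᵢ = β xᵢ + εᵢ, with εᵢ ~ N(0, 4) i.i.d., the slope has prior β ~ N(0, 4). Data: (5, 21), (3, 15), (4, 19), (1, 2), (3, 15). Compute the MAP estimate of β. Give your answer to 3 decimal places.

β̂_MAP = 4.475

log p(β | y) = −Σ(yᵢ − βxᵢ)²/(2·4) − β²/(2·4) + const.
Setting the derivative to zero: Σxᵢ(yᵢ − βxᵢ)/4 − β/4 = 0, so β = Σxᵢyᵢ / (Σxᵢ² + σ²/τ²).
Σxᵢyᵢ = 5·21 + 3·15 + 4·19 + 1·2 + 3·15 = 273; Σxᵢ² = 60; σ²/τ² = 1.
β̂_MAP = 273 / (60 + 1) = 273/61 ≈ 4.475.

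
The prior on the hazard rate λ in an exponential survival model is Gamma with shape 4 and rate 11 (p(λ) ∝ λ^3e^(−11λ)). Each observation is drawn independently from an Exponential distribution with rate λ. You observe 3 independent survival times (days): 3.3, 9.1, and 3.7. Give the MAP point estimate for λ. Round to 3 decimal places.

λ̂_MAP = 0.221

The Exponential(rate=λ) likelihood is ∝ λ^n e^(−λΣtᵢ). Here n = 3 and Σtᵢ = 3.3 + 9.1 + 3.7 = 16.1.
Posterior ∝ λ^3e^(−11λ) · λ^3e^(−16.1λ) = λ^6e^(−27.1λ), i.e. Gamma(7, 27.1).
Mode = (a−1)/b = 6/27.1 ≈ 0.221.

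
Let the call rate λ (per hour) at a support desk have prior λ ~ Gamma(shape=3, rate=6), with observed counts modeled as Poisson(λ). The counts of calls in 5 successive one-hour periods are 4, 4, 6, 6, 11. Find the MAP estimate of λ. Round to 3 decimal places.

Σxᵢ = 4+4+6+6+11 = 31, with n = 5.
Posterior ∝ λ^2e^(−6λ) · λ^31e^(−5λ) = λ^33e^(−11λ), i.e. Gamma(shape=34, rate=11).
The mode of a Gamma(a, b) with a ≥ 1 (shape–rate) is (a−1)/b = 33/11 ≈ 3.000.

λ̂_MAP = 3.000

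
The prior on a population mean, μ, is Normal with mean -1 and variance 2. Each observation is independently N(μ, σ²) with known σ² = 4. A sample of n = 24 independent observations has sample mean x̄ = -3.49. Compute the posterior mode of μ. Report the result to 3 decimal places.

n = 24, x̄ = -3.49.
For a Normal prior and Normal likelihood with known variance, the posterior is Normal; its mode equals its mean, the precision-weighted average.
Prior precision 1/σ₀² = 1/2 = 0.5; data precision n/σ² = 24/4 = 6.
μ̂ = (0.5·(-1) + 6·(-3.49)) / (0.5 + 6) = (-21.44)/6.5 = -1072/325 ≈ -3.298.

μ̂_MAP = -3.298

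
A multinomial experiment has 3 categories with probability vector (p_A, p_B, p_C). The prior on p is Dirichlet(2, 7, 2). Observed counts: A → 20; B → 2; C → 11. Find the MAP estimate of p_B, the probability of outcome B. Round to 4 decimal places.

MAP estimate of p_B = 0.1951

The posterior is Dirichlet(αᵢ + nᵢ) = Dirichlet(22, 9, 13).
For a Dirichlet(a₁,…,a_K) with all aᵢ > 1, the mode has j-th component (aⱼ − 1)/(Σaᵢ − K).
Here Σaᵢ = 44 and K = 3, so p_B = (9 − 1)/(44 − 3) = 8/41 ≈ 0.1951.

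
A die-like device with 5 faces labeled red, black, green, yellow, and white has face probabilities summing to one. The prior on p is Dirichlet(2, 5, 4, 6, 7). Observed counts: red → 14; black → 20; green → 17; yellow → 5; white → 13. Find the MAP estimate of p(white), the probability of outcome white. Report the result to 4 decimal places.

The posterior is Dirichlet(αᵢ + nᵢ) = Dirichlet(16, 25, 21, 11, 20).
For a Dirichlet(a₁,…,a_K) with all aᵢ > 1, the mode has j-th component (aⱼ − 1)/(Σaᵢ − K).
Here Σaᵢ = 93 and K = 5, so p(white) = (20 − 1)/(93 − 5) = 19/88 ≈ 0.2159.

MAP estimate of p(white) = 0.2159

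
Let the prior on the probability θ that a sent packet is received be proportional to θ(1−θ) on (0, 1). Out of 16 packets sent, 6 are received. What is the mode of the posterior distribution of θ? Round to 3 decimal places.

θ̂_MAP = 0.389

The prior density ∝ θ(1−θ)^1 is the kernel of Beta(2, 2).
Data: 6 successes in 16 trials. The binomial likelihood contributes θ^6(1−θ)^10, so the posterior is Beta(2+6, 2+10) = Beta(8, 12).
For Beta(a, b) with a, b > 1 the mode is (a−1)/(a+b−2) = 7/18 ≈ 0.389.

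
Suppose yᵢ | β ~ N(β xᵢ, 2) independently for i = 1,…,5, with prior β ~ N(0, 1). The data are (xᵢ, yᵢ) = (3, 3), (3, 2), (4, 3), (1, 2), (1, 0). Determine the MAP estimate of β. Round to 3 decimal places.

log p(β | y) = −Σ(yᵢ − βxᵢ)²/(2·2) − β²/(2·1) + const.
Setting the derivative to zero: Σxᵢ(yᵢ − βxᵢ)/2 − β/1 = 0, so β = Σxᵢyᵢ / (Σxᵢ² + σ²/τ²).
Σxᵢyᵢ = 3·3 + 3·2 + 4·3 + 1·2 + 1·0 = 29; Σxᵢ² = 36; σ²/τ² = 2.
β̂_MAP = 29 / (36 + 2) = 29/38 ≈ 0.763.

β̂_MAP = 0.763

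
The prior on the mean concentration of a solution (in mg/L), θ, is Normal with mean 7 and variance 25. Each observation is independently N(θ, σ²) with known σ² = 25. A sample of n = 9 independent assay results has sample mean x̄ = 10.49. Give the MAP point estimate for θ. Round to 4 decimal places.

θ̂_MAP = 10.1410

n = 9, x̄ = 10.49.
For a Normal prior and Normal likelihood with known variance, the posterior is Normal; its mode equals its mean, the precision-weighted average.
Prior precision 1/σ₀² = 1/25 = 0.04; data precision n/σ² = 9/25 = 0.36.
θ̂ = (0.04·7 + 0.36·10.49) / (0.04 + 0.36) = 4.0564/0.4 = 10.1410.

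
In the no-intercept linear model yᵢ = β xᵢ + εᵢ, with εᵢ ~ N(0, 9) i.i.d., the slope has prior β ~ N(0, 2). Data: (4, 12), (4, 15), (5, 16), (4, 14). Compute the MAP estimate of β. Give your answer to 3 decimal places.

log p(β | y) = −Σ(yᵢ − βxᵢ)²/(2·9) − β²/(2·2) + const.
Setting the derivative to zero: Σxᵢ(yᵢ − βxᵢ)/9 − β/2 = 0, so β = Σxᵢyᵢ / (Σxᵢ² + σ²/τ²).
Σxᵢyᵢ = 4·12 + 4·15 + 5·16 + 4·14 = 244; Σxᵢ² = 73; σ²/τ² = 4.5.
β̂_MAP = 244 / (73 + 4.5) = 244/77.5 ≈ 3.148.

β̂_MAP = 3.148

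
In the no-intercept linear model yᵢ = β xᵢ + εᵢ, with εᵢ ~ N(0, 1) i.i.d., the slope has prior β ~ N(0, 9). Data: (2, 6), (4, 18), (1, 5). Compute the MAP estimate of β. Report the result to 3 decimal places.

log p(β | y) = −Σ(yᵢ − βxᵢ)²/(2·1) − β²/(2·9) + const.
Setting the derivative to zero: Σxᵢ(yᵢ − βxᵢ)/1 − β/9 = 0, so β = Σxᵢyᵢ / (Σxᵢ² + σ²/τ²).
Σxᵢyᵢ = 2·6 + 4·18 + 1·5 = 89; Σxᵢ² = 21; σ²/τ² = 1/9.
β̂_MAP = 89 / (21 + 1/9) = 89/(190/9) = 801/190 ≈ 4.216.

β̂_MAP = 4.216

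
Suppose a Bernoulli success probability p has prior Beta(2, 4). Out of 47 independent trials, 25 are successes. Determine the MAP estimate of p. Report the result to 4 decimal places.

p̂_MAP = 0.5098

Prior: Beta(2, 4).
Data: 25 successes in 47 trials. The binomial likelihood contributes p^25(1−p)^22, so the posterior is Beta(2+25, 4+22) = Beta(27, 26).
For Beta(a, b) with a, b > 1 the mode is (a−1)/(a+b−2) = 26/51 ≈ 0.5098.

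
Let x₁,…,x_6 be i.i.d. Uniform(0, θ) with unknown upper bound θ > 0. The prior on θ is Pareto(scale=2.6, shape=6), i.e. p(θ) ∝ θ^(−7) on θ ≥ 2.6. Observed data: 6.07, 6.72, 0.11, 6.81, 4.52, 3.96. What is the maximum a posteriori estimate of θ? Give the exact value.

θ̂_MAP = 6.81

The Uniform(0, θ) likelihood is θ^(−n) for θ ≥ max(xᵢ), zero otherwise. Here max(xᵢ) = 6.81.
Posterior ∝ θ^(−7) · θ^(−6) = θ^(−13) on θ ≥ max(2.6, 6.81) = 6.81.
This density is strictly decreasing in θ, so the posterior mode lies at the lower boundary of the support.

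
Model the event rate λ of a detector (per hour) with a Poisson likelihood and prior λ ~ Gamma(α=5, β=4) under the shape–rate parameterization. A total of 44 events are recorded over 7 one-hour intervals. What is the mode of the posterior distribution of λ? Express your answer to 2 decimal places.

Σxᵢ = 44, n = 7.
Posterior ∝ λ^4e^(−4λ) · λ^44e^(−7λ) = λ^48e^(−11λ), i.e. Gamma(shape=49, rate=11).
The mode of a Gamma(a, b) with a ≥ 1 (shape–rate) is (a−1)/b = 48/11 ≈ 4.36.

λ̂_MAP = 4.36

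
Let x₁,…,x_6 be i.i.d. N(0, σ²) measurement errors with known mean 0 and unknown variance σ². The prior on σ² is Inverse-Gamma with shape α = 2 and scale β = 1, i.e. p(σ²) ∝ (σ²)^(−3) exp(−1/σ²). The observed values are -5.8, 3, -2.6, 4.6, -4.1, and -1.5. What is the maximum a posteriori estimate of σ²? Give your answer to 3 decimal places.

Sum of squared deviations about the known mean: SS = (-5.8−0)² + (3−0)² + (-2.6−0)² + (4.6−0)² + (-4.1−0)² + (-1.5−0)² = 89.62.
The Normal likelihood contributes (σ²)^(−n/2) exp(−SS/(2σ²)), so the posterior is Inverse-Gamma(α + n/2, β + SS/2) = Inverse-Gamma(5, 45.81).
The mode of Inverse-Gamma(a, b) is b/(a+1) = 45.81/6 ≈ 7.635.

σ̂²_MAP = 7.635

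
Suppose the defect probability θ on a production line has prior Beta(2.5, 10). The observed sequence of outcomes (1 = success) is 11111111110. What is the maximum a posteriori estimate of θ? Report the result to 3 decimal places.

θ̂_MAP = 0.535

Prior: Beta(2.5, 10).
Data: 10 successes in 11 trials (from the sequence). The binomial likelihood contributes θ^10(1−θ)^1, so the posterior is Beta(2.5+10, 10+1) = Beta(12.5, 11).
For Beta(a, b) with a, b > 1 the mode is (a−1)/(a+b−2) = 11.5/21.5 ≈ 0.535.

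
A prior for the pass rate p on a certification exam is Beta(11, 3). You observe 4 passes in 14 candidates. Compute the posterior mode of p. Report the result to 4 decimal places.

Prior: Beta(11, 3).
Data: 4 successes in 14 trials. The binomial likelihood contributes p^4(1−p)^10, so the posterior is Beta(11+4, 3+10) = Beta(15, 13).
For Beta(a, b) with a, b > 1 the mode is (a−1)/(a+b−2) = 14/26 ≈ 0.5385.

p̂_MAP = 0.5385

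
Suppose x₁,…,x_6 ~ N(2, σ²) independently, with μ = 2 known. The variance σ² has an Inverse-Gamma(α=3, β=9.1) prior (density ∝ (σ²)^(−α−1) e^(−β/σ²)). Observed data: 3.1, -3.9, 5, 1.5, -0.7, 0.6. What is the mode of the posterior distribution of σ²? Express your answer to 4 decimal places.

Sum of squared deviations about the known mean: SS = (3.1−2)² + (-3.9−2)² + (5−2)² + (1.5−2)² + (-0.7−2)² + (0.6−2)² = 54.52.
The Normal likelihood contributes (σ²)^(−n/2) exp(−SS/(2σ²)), so the posterior is Inverse-Gamma(α + n/2, β + SS/2) = Inverse-Gamma(6, 36.36).
The mode of Inverse-Gamma(a, b) is b/(a+1) = 36.36/7 ≈ 5.1943.

σ̂²_MAP = 5.1943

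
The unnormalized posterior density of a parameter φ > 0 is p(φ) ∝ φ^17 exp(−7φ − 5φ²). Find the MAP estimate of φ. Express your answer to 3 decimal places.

φ̂_MAP = 1.000

ℓ'(φ) = 17/φ − 7 − 10φ. Setting this to zero and multiplying by φ: 10φ² + 7φ − 17 = 0.
φ = (−7 + √(7² + 4·10·17)) / (2·10) = (−7 + √729) / 20 = (−7 + 27)/20 = 1.
ℓ''(φ) = −17/φ² − 10 < 0, confirming a maximum.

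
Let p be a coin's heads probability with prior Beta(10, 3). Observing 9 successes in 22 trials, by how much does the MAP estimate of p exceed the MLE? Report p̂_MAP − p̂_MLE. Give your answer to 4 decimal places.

MAP − MLE = 0.1364

Posterior is Beta(19, 16); MAP = (19−1)/(35−2) = 18/33 ≈ 0.54545.
MLE ignores the prior: p̂_MLE = k/n = 9/22 ≈ 0.40909.
Difference = 18/33 − 9/22 = 3/22 ≈ 0.1364.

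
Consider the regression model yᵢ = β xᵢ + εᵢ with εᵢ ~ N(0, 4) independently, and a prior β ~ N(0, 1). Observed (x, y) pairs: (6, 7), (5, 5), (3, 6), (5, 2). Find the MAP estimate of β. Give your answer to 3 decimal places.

log p(β | y) = −Σ(yᵢ − βxᵢ)²/(2·4) − β²/(2·1) + const.
Setting the derivative to zero: Σxᵢ(yᵢ − βxᵢ)/4 − β/1 = 0, so β = Σxᵢyᵢ / (Σxᵢ² + σ²/τ²).
Σxᵢyᵢ = 6·7 + 5·5 + 3·6 + 5·2 = 95; Σxᵢ² = 95; σ²/τ² = 4.
β̂_MAP = 95 / (95 + 4) = 95/99 ≈ 0.960.

β̂_MAP = 0.960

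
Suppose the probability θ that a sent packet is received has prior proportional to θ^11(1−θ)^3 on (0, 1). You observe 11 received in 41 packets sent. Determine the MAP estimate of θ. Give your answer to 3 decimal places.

The prior density ∝ θ^11(1−θ)^3 is the kernel of Beta(12, 4).
Data: 11 successes in 41 trials. The binomial likelihood contributes θ^11(1−θ)^30, so the posterior is Beta(12+11, 4+30) = Beta(23, 34).
For Beta(a, b) with a, b > 1 the mode is (a−1)/(a+b−2) = 22/55 ≈ 0.400.

θ̂_MAP = 0.400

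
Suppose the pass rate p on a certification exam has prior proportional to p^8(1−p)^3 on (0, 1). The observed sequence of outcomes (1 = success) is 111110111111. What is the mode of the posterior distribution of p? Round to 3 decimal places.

p̂_MAP = 0.826

The prior density ∝ p^8(1−p)^3 is the kernel of Beta(9, 4).
Data: 11 successes in 12 trials (from the sequence). The binomial likelihood contributes p^11(1−p)^1, so the posterior is Beta(9+11, 4+1) = Beta(20, 5).
For Beta(a, b) with a, b > 1 the mode is (a−1)/(a+b−2) = 19/23 ≈ 0.826.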